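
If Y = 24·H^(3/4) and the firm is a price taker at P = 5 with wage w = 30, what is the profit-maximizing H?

H* = 81

MP_H = (3/4)·24·H^(-1/4) = 18·H^(-1/4).
Profit maximization for a price taker requires P·MP_H = w: 5·18·H^(-1/4) = 30.
So H^(-1/4) = 1/3, which gives H = 81.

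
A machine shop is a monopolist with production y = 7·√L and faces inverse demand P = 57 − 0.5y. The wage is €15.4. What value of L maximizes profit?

Marginal revenue from the inverse demand is MR = 57 − y.
The marginal product is MP_L = 3.5·L^(-1/2).
A monopolist hires until marginal revenue product equals the wage: MR·MP_L = w.
At L, y = 7·√L. Substituting and solving: (57 − 7·√L)·3.5·L^(-1/2) = 15.4 gives L = 25.

L* = 25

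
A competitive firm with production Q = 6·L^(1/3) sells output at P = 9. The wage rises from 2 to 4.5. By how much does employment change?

From P·MP_L = w with MP_L = 2·L^(-2/3), the labor demand is L(w) = (18/w)^(3/2).
At w = 2: L = 27. At w = 4.5: L = 8.
ΔL = 8 − 27 = -19.

ΔL = -19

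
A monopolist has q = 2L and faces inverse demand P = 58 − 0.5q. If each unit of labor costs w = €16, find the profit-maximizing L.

Marginal revenue from the inverse demand is MR = 58 − q.
The marginal product is MP_L = 2.
A monopolist hires until marginal revenue product equals the wage: MR·MP_L = w.
(58 − 2L)·2 = 16, so L = 25.

L* = 25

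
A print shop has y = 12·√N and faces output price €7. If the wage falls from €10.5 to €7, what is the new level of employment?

N* = 36

From P·MP_N = w with MP_N = 6·N^(-1/2), the labor demand is N(w) = (42/w)^(2).
At w = 10.5: N = 16. At w = 7: N = 36.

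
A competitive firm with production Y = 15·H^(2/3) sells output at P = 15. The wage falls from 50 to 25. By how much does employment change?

ΔH = 189

From P·MP_H = w with MP_H = 10·H^(-1/3), the labor demand is H(w) = (150/w)^(3).
At w = 50: H = 27. At w = 25: H = 216.
ΔH = 216 − 27 = 189.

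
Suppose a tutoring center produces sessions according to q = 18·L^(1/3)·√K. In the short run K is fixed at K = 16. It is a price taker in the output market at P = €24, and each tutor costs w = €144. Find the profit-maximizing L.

L* = 8

With K = 16, MP_L = (1/3)·18·L^(-2/3)·16^(1/2) = 24·L^(-2/3).
Profit maximization for a price taker requires P·MP_L = w: 24·24·L^(-2/3) = 144.
So L^(-2/3) = 0.25, which gives L = 8.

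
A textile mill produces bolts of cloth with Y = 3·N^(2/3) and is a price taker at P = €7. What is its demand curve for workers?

MP_N = (2/3)·3·N^(-1/3) = 2·N^(-1/3).
Setting P·MP_N = w: 14·N^(-1/3) = w.
Solving for N: N^(-1/3) = w/14, so N = (14/w)^(3).

N(w) = 2744/w³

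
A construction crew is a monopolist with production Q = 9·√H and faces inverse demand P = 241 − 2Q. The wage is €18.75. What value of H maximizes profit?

Marginal revenue from the inverse demand is MR = 241 − 4Q.
The marginal product is MP_H = 4.5·H^(-1/2).
A monopolist hires until marginal revenue product equals the wage: MR·MP_H = w.
At H, Q = 9·√H. Substituting and solving: (241 − 36·√H)·4.5·H^(-1/2) = 18.75 gives H = 36.

H* = 36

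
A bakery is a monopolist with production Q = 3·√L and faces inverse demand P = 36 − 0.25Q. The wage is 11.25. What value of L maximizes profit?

Marginal revenue from the inverse demand is MR = 36 − 0.5Q.
The marginal product is MP_L = 1.5·L^(-1/2).
A monopolist hires until marginal revenue product equals the wage: MR·MP_L = w.
At L, Q = 3·√L. Substituting and solving: (36 − 1.5·√L)·1.5·L^(-1/2) = 11.25 gives L = 16.

L* = 16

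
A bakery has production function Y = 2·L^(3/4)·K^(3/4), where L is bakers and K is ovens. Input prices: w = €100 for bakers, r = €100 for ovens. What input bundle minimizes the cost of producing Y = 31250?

Cost minimization requires the marginal rate of technical substitution to equal the input-price ratio: MP_L/MP_K = w/r.
Here MP_L/MP_K = (3/4)·(K/L)/(3/4) = (K/L). Setting this equal to 100/100 = 1 gives K = L.
Substituting into Y = 31250: 2·L^(3/4)·(L)^(3/4) = 31250.
Solving, L = 625 and K = 625.

L* = 625, K* = 625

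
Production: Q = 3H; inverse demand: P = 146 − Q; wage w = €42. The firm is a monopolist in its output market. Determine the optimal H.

H* = 22

Marginal revenue from the inverse demand is MR = 146 − 2Q.
The marginal product is MP_H = 3.
A monopolist hires until marginal revenue product equals the wage: MR·MP_H = w.
(146 − 6H)·3 = 42, so H = 22.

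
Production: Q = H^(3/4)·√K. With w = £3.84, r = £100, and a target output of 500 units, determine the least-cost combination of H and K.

H* = 625, K* = 16

Cost minimization requires the marginal rate of technical substitution to equal the input-price ratio: MP_H/MP_K = w/r.
Here MP_H/MP_K = (3/4)·(K/H)/(1/2) = 1.5·(K/H). Setting this equal to 3.84/100 = 0.0384 gives K = 0.0256H.
Substituting into Q = 500: H^(3/4)·(0.0256H)^(1/2) = 500.
Solving, H = 625 and K = 16.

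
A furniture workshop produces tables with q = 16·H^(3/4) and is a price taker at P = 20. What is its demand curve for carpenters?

H(w) = (240/w)^(4)

MP_H = (3/4)·16·H^(-1/4) = 12·H^(-1/4).
Setting P·MP_H = w: 240·H^(-1/4) = w.
Solving for H: H^(-1/4) = w/240, so H = (240/w)^(4).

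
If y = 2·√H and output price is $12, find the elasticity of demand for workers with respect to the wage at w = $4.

ε = -2

MP_H = (1/2)·2·H^(-1/2), so P·MP_H = w gives 12·H^(-1/2) = w.
Solving, H(w) = (12/w)^(2). This is a constant-elasticity form: H ∝ w^(−2), so ε = −2.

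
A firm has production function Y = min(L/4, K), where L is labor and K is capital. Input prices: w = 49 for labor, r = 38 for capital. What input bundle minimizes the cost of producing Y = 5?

L* = 20, K* = 5

With a fixed-proportions technology, the cost-minimizing bundle uses no slack in either input: L/4 = K = Y.
So L = 4·5 = 20 and K = 5.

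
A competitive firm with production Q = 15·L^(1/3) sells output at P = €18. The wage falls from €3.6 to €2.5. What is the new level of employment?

L* = 216

From P·MP_L = w with MP_L = 5·L^(-2/3), the labor demand is L(w) = (90/w)^(3/2).
At w = 3.6: L = 125. At w = 2.5: L = 216.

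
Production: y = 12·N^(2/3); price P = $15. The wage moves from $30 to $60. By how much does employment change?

ΔN = -56

From P·MP_N = w with MP_N = 8·N^(-1/3), the labor demand is N(w) = (120/w)^(3).
At w = 30: N = 64. At w = 60: N = 8.
ΔN = 8 − 64 = -56.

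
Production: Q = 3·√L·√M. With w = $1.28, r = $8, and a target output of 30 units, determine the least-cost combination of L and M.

L* = 25, M* = 4

Cost minimization requires the marginal rate of technical substitution to equal the input-price ratio: MP_L/MP_M = w/r.
Here MP_L/MP_M = (1/2)·(M/L)/(1/2) = (M/L). Setting this equal to 1.28/8 = 0.16 gives M = 0.16L.
Substituting into Q = 30: 3·L^(1/2)·(0.16L)^(1/2) = 30.
Solving, L = 25 and M = 4.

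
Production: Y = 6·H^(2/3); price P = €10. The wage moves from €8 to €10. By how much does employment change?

ΔH = -61

From P·MP_H = w with MP_H = 4·H^(-1/3), the labor demand is H(w) = (40/w)^(3).
At w = 8: H = 125. At w = 10: H = 64.
ΔH = 64 − 125 = -61.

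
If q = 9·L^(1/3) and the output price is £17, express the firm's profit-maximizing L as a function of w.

MP_L = (1/3)·9·L^(-2/3) = 3·L^(-2/3).
Setting P·MP_L = w: 51·L^(-2/3) = w.
Solving for L: L^(-2/3) = w/51, so L = (51/w)^(3/2).

L(w) = (51/w)^(3/2)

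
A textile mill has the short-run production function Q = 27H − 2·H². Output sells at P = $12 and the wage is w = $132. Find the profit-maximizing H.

H* = 4

The marginal product of H is MP_H = 27 − 4H.
A price-taking firm hires until the value of the marginal product equals the wage: P·MP_H = w, so 12·(27 − 4H) = 132.
Then 27 − 4H = 11, giving H = 4.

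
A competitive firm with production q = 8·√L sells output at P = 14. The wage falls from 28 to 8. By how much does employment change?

ΔL = 45

From P·MP_L = w with MP_L = 4·L^(-1/2), the labor demand is L(w) = (56/w)^(2).
At w = 28: L = 4. At w = 8: L = 49.
ΔL = 49 − 4 = 45.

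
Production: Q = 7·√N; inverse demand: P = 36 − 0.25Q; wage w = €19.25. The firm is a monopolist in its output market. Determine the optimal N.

N* = 16

Marginal revenue from the inverse demand is MR = 36 − 0.5Q.
The marginal product is MP_N = 3.5·N^(-1/2).
A monopolist hires until marginal revenue product equals the wage: MR·MP_N = w.
At N, Q = 7·√N. Substituting and solving: (36 − 3.5·√N)·3.5·N^(-1/2) = 19.25 gives N = 16.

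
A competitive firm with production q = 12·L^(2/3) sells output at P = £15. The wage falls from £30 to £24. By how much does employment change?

From P·MP_L = w with MP_L = 8·L^(-1/3), the labor demand is L(w) = (120/w)^(3).
At w = 30: L = 64. At w = 24: L = 125.
ΔL = 125 − 64 = 61.

ΔL = 61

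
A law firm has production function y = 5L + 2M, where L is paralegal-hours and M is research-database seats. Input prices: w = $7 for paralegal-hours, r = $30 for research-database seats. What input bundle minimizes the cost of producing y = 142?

L* = 28.4, M* = 0

The inputs are perfect substitutes, so the firm uses whichever has the lower cost per unit of output.
Cost per unit of output via L is w/5 = 1.4; via M it is r/2 = 15. L is cheaper.
Producing y = 142 with L alone: L = 28.4, M = 0.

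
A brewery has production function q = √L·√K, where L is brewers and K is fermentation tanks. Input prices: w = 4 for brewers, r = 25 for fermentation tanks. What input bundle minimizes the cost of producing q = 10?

Cost minimization requires the marginal rate of technical substitution to equal the input-price ratio: MP_L/MP_K = w/r.
Here MP_L/MP_K = (1/2)·(K/L)/(1/2) = (K/L). Setting this equal to 4/25 = 0.16 gives K = 0.16L.
Substituting into q = 10: L^(1/2)·(0.16L)^(1/2) = 10.
Solving, L = 25 and K = 4.

L* = 25, K* = 4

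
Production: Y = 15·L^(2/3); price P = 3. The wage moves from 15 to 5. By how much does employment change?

ΔL = 208

From P·MP_L = w with MP_L = 10·L^(-1/3), the labor demand is L(w) = (30/w)^(3).
At w = 15: L = 8. At w = 5: L = 216.
ΔL = 216 − 8 = 208.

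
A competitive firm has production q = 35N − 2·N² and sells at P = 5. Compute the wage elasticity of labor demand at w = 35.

ε = -0.25

From P·MP_N = w with MP_N = 35 − 4N, labor demand is N(w) = (35 − w/5)/4.
dN/dw = −1/(20) = -0.05.
At w = 35, N = 7, so ε = (dN/dw)·(w/N) = (-0.05)·(35/7) = -0.25.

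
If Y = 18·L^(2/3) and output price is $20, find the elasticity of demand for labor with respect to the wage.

MP_L = (2/3)·18·L^(-1/3), so P·MP_L = w gives 240·L^(-1/3) = w.
Solving, L(w) = (240/w)^(3). This is a constant-elasticity form: L ∝ w^(−3), so ε = −3.

ε = -3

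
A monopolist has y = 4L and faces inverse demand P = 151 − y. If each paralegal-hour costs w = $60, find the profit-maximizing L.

L* = 17

Marginal revenue from the inverse demand is MR = 151 − 2y.
The marginal product is MP_L = 4.
A monopolist hires until marginal revenue product equals the wage: MR·MP_L = w.
(151 − 8L)·4 = 60, so L = 17.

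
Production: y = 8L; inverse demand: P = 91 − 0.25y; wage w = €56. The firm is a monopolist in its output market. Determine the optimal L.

Marginal revenue from the inverse demand is MR = 91 − 0.5y.
The marginal product is MP_L = 8.
A monopolist hires until marginal revenue product equals the wage: MR·MP_L = w.
(91 − 4L)·8 = 56, so L = 21.

L* = 21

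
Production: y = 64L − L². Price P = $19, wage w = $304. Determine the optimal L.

L* = 24

The marginal product of L is MP_L = 64 − 2L.
A price-taking firm hires until the value of the marginal product equals the wage: P·MP_L = w, so 19·(64 − 2L) = 304.
Then 64 − 2L = 16, giving L = 24.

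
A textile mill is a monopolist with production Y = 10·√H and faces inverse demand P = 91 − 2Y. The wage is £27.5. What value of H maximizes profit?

H* = 4

Marginal revenue from the inverse demand is MR = 91 − 4Y.
The marginal product is MP_H = 5·H^(-1/2).
A monopolist hires until marginal revenue product equals the wage: MR·MP_H = w.
At H, Y = 10·√H. Substituting and solving: (91 − 40·√H)·5·H^(-1/2) = 27.5 gives H = 4.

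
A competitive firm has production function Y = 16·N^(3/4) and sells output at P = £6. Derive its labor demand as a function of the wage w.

MP_N = (3/4)·16·N^(-1/4) = 12·N^(-1/4).
Setting P·MP_N = w: 72·N^(-1/4) = w.
Solving for N: N^(-1/4) = w/72, so N = (72/w)^(4).

N(w) = (72/w)^(4)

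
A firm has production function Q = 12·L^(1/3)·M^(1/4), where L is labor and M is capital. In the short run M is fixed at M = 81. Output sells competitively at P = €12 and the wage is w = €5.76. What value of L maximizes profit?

L* = 125

With M = 81, MP_L = (1/3)·12·L^(-2/3)·81^(1/4) = 12·L^(-2/3).
Profit maximization for a price taker requires P·MP_L = w: 12·12·L^(-2/3) = 5.76.
So L^(-2/3) = 0.04, which gives L = 125.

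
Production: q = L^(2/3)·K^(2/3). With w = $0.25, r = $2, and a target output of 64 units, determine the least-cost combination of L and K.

L* = 64, K* = 8

Cost minimization requires the marginal rate of technical substitution to equal the input-price ratio: MP_L/MP_K = w/r.
Here MP_L/MP_K = (2/3)·(K/L)/(2/3) = (K/L). Setting this equal to 0.25/2 = 0.125 gives K = 0.125L.
Substituting into q = 64: L^(2/3)·(0.125L)^(2/3) = 64.
Solving, L = 64 and K = 8.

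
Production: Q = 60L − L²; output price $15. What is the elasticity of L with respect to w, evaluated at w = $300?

ε = -0.5

From P·MP_L = w with MP_L = 60 − 2L, labor demand is L(w) = (60 − w/15)/2.
dL/dw = −1/(30) = -1/30.
At w = 300, L = 20, so ε = (dL/dw)·(w/L) = (-1/30)·(300/20) = -0.5.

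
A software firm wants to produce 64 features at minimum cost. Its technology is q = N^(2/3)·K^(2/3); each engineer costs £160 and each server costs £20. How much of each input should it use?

Cost minimization requires the marginal rate of technical substitution to equal the input-price ratio: MP_N/MP_K = w/r.
Here MP_N/MP_K = (2/3)·(K/N)/(2/3) = (K/N). Setting this equal to 160/20 = 8 gives K = 8N.
Substituting into q = 64: N^(2/3)·(8N)^(2/3) = 64.
Solving, N = 8 and K = 64.

N* = 8, K* = 64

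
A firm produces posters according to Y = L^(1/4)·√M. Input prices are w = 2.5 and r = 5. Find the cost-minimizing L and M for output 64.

L* = 256, M* = 256

Cost minimization requires the marginal rate of technical substitution to equal the input-price ratio: MP_L/MP_M = w/r.
Here MP_L/MP_M = (1/4)·(M/L)/(1/2) = 0.5·(M/L). Setting this equal to 2.5/5 = 0.5 gives M = L.
Substituting into Y = 64: L^(1/4)·(L)^(1/2) = 64.
Solving, L = 256 and M = 256.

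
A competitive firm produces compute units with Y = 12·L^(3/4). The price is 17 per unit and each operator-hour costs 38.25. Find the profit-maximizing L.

L* = 256

MP_L = (3/4)·12·L^(-1/4) = 9·L^(-1/4).
Profit maximization for a price taker requires P·MP_L = w: 17·9·L^(-1/4) = 38.25.
So L^(-1/4) = 0.25, which gives L = 256.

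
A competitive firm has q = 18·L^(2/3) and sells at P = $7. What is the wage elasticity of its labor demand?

ε = -3

MP_L = (2/3)·18·L^(-1/3), so P·MP_L = w gives 84·L^(-1/3) = w.
Solving, L(w) = (84/w)^(3). This is a constant-elasticity form: L ∝ w^(−3), so ε = −3.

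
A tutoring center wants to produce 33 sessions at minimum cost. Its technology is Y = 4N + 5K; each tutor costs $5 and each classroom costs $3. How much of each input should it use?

The inputs are perfect substitutes, so the firm uses whichever has the lower cost per unit of output.
Cost per unit of output via N is w/4 = 1.25; via K it is r/5 = 0.6. K is cheaper.
Producing Y = 33 with K alone: N = 0, K = 6.6.

N* = 0, K* = 6.6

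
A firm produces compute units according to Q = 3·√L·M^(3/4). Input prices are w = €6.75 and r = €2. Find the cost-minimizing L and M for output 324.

L* = 16, M* = 81

Cost minimization requires the marginal rate of technical substitution to equal the input-price ratio: MP_L/MP_M = w/r.
Here MP_L/MP_M = (1/2)·(M/L)/(3/4) = (2/3)·(M/L). Setting this equal to 6.75/2 = 3.375 gives M = 5.0625L.
Substituting into Q = 324: 3·L^(1/2)·(5.0625L)^(3/4) = 324.
Solving, L = 16 and M = 81.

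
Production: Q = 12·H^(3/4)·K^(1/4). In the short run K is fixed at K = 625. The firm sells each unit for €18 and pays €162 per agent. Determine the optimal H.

H* = 625

With K = 625, MP_H = (3/4)·12·H^(-1/4)·625^(1/4) = 45·H^(-1/4).
Profit maximization for a price taker requires P·MP_H = w: 18·45·H^(-1/4) = 162.
So H^(-1/4) = 0.2, which gives H = 625.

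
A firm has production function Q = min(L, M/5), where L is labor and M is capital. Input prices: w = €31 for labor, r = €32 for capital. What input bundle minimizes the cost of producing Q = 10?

With a fixed-proportions technology, the cost-minimizing bundle uses no slack in either input: L = M/5 = Q.
So L = 10 and M = 5·10 = 50.

L* = 10, M* = 50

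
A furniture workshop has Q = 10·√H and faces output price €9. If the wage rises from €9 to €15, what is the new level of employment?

From P·MP_H = w with MP_H = 5·H^(-1/2), the labor demand is H(w) = (45/w)^(2).
At w = 9: H = 25. At w = 15: H = 9.

H* = 9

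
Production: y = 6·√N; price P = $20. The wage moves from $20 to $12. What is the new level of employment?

From P·MP_N = w with MP_N = 3·N^(-1/2), the labor demand is N(w) = (60/w)^(2).
At w = 20: N = 9. At w = 12: N = 25.

N* = 25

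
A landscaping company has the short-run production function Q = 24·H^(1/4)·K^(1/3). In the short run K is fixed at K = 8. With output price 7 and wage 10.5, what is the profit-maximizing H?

With K = 8, MP_H = (1/4)·24·H^(-3/4)·8^(1/3) = 12·H^(-3/4).
Profit maximization for a price taker requires P·MP_H = w: 7·12·H^(-3/4) = 10.5.
So H^(-3/4) = 0.125, which gives H = 16.

H* = 16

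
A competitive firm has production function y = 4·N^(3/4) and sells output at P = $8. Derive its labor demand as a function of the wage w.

N(w) = 331776/w^(4)

MP_N = (3/4)·4·N^(-1/4) = 3·N^(-1/4).
Setting P·MP_N = w: 24·N^(-1/4) = w.
Solving for N: N^(-1/4) = w/24, so N = (24/w)^(4).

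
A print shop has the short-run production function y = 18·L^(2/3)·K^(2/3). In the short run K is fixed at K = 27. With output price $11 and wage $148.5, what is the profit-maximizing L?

L* = 512

With K = 27, MP_L = (2/3)·18·L^(-1/3)·27^(2/3) = 108·L^(-1/3).
Profit maximization for a price taker requires P·MP_L = w: 11·108·L^(-1/3) = 148.5.
So L^(-1/3) = 0.125, which gives L = 512.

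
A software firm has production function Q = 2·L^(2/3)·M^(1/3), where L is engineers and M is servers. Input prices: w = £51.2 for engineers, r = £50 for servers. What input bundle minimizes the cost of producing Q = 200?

Cost minimization requires the marginal rate of technical substitution to equal the input-price ratio: MP_L/MP_M = w/r.
Here MP_L/MP_M = (2/3)·(M/L)/(1/3) = 2·(M/L). Setting this equal to 51.2/50 = 1.024 gives M = 0.512L.
Substituting into Q = 200: 2·L^(2/3)·(0.512L)^(1/3) = 200.
Solving, L = 125 and M = 64.

L* = 125, M* = 64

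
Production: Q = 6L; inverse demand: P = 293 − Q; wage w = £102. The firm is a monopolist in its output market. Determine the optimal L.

L* = 23

Marginal revenue from the inverse demand is MR = 293 − 2Q.
The marginal product is MP_L = 6.
A monopolist hires until marginal revenue product equals the wage: MR·MP_L = w.
(293 − 12L)·6 = 102, so L = 23.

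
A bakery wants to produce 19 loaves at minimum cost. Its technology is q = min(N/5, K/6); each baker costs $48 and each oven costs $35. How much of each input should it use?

N* = 95, K* = 114

With a fixed-proportions technology, the cost-minimizing bundle uses no slack in either input: N/5 = K/6 = q.
So N = 5·19 = 95 and K = 6·19 = 114.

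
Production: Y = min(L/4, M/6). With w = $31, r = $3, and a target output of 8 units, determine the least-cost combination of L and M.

L* = 32, M* = 48

With a fixed-proportions technology, the cost-minimizing bundle uses no slack in either input: L/4 = M/6 = Y.
So L = 4·8 = 32 and M = 6·8 = 48.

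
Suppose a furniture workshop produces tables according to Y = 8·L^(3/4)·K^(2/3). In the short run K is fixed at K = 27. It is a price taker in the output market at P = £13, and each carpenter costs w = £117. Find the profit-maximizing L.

With K = 27, MP_L = (3/4)·8·L^(-1/4)·27^(2/3) = 54·L^(-1/4).
Profit maximization for a price taker requires P·MP_L = w: 13·54·L^(-1/4) = 117.
So L^(-1/4) = 1/6, which gives L = 1296.

L* = 1296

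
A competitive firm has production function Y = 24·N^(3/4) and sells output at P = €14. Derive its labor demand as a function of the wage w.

N(w) = (252/w)^(4)

MP_N = (3/4)·24·N^(-1/4) = 18·N^(-1/4).
Setting P·MP_N = w: 252·N^(-1/4) = w.
Solving for N: N^(-1/4) = w/252, so N = (252/w)^(4).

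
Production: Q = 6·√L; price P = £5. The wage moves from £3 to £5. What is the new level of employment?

L* = 9

From P·MP_L = w with MP_L = 3·L^(-1/2), the labor demand is L(w) = (15/w)^(2).
At w = 3: L = 25. At w = 5: L = 9.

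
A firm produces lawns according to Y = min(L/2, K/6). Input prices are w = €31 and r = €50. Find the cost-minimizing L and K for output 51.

With a fixed-proportions technology, the cost-minimizing bundle uses no slack in either input: L/2 = K/6 = Y.
So L = 2·51 = 102 and K = 6·51 = 306.

L* = 102, K* = 306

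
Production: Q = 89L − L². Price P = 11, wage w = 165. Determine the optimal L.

The marginal product of L is MP_L = 89 − 2L.
A price-taking firm hires until the value of the marginal product equals the wage: P·MP_L = w, so 11·(89 − 2L) = 165.
Then 89 − 2L = 15, giving L = 37.

L* = 37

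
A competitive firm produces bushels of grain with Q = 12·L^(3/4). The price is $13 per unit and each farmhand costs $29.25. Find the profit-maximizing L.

L* = 256

MP_L = (3/4)·12·L^(-1/4) = 9·L^(-1/4).
Profit maximization for a price taker requires P·MP_L = w: 13·9·L^(-1/4) = 29.25.
So L^(-1/4) = 0.25, which gives L = 256.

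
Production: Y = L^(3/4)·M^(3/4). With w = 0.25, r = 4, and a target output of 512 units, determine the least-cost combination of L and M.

Cost minimization requires the marginal rate of technical substitution to equal the input-price ratio: MP_L/MP_M = w/r.
Here MP_L/MP_M = (3/4)·(M/L)/(3/4) = (M/L). Setting this equal to 0.25/4 = 0.0625 gives M = 0.0625L.
Substituting into Y = 512: L^(3/4)·(0.0625L)^(3/4) = 512.
Solving, L = 256 and M = 16.

L* = 256, M* = 16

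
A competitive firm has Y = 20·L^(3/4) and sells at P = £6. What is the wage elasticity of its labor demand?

MP_L = (3/4)·20·L^(-1/4), so P·MP_L = w gives 90·L^(-1/4) = w.
Solving, L(w) = (90/w)^(4). This is a constant-elasticity form: L ∝ w^(−4), so ε = −4.

ε = -4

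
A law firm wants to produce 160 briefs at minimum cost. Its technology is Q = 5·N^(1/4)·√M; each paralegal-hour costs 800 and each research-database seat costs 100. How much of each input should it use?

N* = 16, M* = 256

Cost minimization requires the marginal rate of technical substitution to equal the input-price ratio: MP_N/MP_M = w/r.
Here MP_N/MP_M = (1/4)·(M/N)/(1/2) = 0.5·(M/N). Setting this equal to 800/100 = 8 gives M = 16N.
Substituting into Q = 160: 5·N^(1/4)·(16N)^(1/2) = 160.
Solving, N = 16 and M = 256.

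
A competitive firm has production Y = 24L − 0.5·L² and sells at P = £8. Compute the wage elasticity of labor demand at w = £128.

ε = -2

From P·MP_L = w with MP_L = 24 − L, labor demand is L(w) = 24 − w/8.
dL/dw = −1/(8) = -0.125.
At w = 128, L = 8, so ε = (dL/dw)·(w/L) = (-0.125)·(128/8) = -2.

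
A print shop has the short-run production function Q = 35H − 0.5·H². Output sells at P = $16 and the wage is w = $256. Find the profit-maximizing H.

The marginal product of H is MP_H = 35 − H.
A price-taking firm hires until the value of the marginal product equals the wage: P·MP_H = w, so 16·(35 − H) = 256.
Then 35 − H = 16, giving H = 19.

H* = 19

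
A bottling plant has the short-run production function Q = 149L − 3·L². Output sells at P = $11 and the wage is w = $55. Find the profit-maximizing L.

L* = 24

The marginal product of L is MP_L = 149 − 6L.
A price-taking firm hires until the value of the marginal product equals the wage: P·MP_L = w, so 11·(149 − 6L) = 55.
Then 149 − 6L = 5, giving L = 24.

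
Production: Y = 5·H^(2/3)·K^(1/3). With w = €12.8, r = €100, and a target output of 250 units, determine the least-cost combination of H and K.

Cost minimization requires the marginal rate of technical substitution to equal the input-price ratio: MP_H/MP_K = w/r.
Here MP_H/MP_K = (2/3)·(K/H)/(1/3) = 2·(K/H). Setting this equal to 12.8/100 = 0.128 gives K = 0.064H.
Substituting into Y = 250: 5·H^(2/3)·(0.064H)^(1/3) = 250.
Solving, H = 125 and K = 8.

H* = 125, K* = 8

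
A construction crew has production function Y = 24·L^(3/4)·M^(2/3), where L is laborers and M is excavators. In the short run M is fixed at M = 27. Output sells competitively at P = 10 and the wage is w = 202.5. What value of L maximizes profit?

L* = 4096

With M = 27, MP_L = (3/4)·24·L^(-1/4)·27^(2/3) = 162·L^(-1/4).
Profit maximization for a price taker requires P·MP_L = w: 10·162·L^(-1/4) = 202.5.
So L^(-1/4) = 0.125, which gives L = 4096.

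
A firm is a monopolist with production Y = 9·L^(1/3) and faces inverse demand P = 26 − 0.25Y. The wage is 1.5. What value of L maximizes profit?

Marginal revenue from the inverse demand is MR = 26 − 0.5Y.
The marginal product is MP_L = 3·L^(-2/3).
A monopolist hires until marginal revenue product equals the wage: MR·MP_L = w.
At L, Y = 9·L^(1/3). Substituting and solving: (26 − 4.5·L^(1/3))·3·L^(-2/3) = 1.5 gives L = 64.

L* = 64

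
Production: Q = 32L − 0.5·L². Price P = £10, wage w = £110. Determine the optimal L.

L* = 21

The marginal product of L is MP_L = 32 − L.
A price-taking firm hires until the value of the marginal product equals the wage: P·MP_L = w, so 10·(32 − L) = 110.
Then 32 − L = 11, giving L = 21.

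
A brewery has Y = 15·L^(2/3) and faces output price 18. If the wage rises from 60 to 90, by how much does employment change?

ΔL = -19

From P·MP_L = w with MP_L = 10·L^(-1/3), the labor demand is L(w) = (180/w)^(3).
At w = 60: L = 27. At w = 90: L = 8.
ΔL = 8 − 27 = -19.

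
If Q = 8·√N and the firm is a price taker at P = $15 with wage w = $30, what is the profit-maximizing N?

N* = 4

MP_N = (1/2)·8·N^(-1/2) = 4·N^(-1/2).
Profit maximization for a price taker requires P·MP_N = w: 15·4·N^(-1/2) = 30.
So N^(-1/2) = 0.5, which gives N = 4.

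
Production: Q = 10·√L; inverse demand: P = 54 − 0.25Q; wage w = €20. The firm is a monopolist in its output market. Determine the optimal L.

L* = 36

Marginal revenue from the inverse demand is MR = 54 − 0.5Q.
The marginal product is MP_L = 5·L^(-1/2).
A monopolist hires until marginal revenue product equals the wage: MR·MP_L = w.
At L, Q = 10·√L. Substituting and solving: (54 − 5·√L)·5·L^(-1/2) = 20 gives L = 36.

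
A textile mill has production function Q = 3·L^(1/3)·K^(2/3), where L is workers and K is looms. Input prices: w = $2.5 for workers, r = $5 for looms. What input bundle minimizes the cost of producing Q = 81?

L* = 27, K* = 27

Cost minimization requires the marginal rate of technical substitution to equal the input-price ratio: MP_L/MP_K = w/r.
Here MP_L/MP_K = (1/3)·(K/L)/(2/3) = 0.5·(K/L). Setting this equal to 2.5/5 = 0.5 gives K = L.
Substituting into Q = 81: 3·L^(1/3)·(L)^(2/3) = 81.
Solving, L = 27 and K = 27.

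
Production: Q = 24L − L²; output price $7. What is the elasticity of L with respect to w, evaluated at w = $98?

ε = -1.4

From P·MP_L = w with MP_L = 24 − 2L, labor demand is L(w) = (24 − w/7)/2.
dL/dw = −1/(14) = -1/14.
At w = 98, L = 5, so ε = (dL/dw)·(w/L) = (-1/14)·(98/5) = -1.4.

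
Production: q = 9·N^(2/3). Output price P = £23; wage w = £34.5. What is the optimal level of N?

MP_N = (2/3)·9·N^(-1/3) = 6·N^(-1/3).
Profit maximization for a price taker requires P·MP_N = w: 23·6·N^(-1/3) = 34.5.
So N^(-1/3) = 0.25, which gives N = 64.

N* = 64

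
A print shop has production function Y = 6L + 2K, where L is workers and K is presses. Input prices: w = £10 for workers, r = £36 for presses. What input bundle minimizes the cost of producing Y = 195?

L* = 32.5, K* = 0

The inputs are perfect substitutes, so the firm uses whichever has the lower cost per unit of output.
Cost per unit of output via L is w/6 = 5/3; via K it is r/2 = 18. L is cheaper.
Producing Y = 195 with L alone: L = 32.5, K = 0.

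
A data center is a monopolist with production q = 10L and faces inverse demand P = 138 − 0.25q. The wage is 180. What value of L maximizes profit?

Marginal revenue from the inverse demand is MR = 138 − 0.5q.
The marginal product is MP_L = 10.
A monopolist hires until marginal revenue product equals the wage: MR·MP_L = w.
(138 − 5L)·10 = 180, so L = 24.

L* = 24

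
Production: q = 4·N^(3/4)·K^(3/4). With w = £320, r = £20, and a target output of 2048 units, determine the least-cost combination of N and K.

N* = 16, K* = 256

Cost minimization requires the marginal rate of technical substitution to equal the input-price ratio: MP_N/MP_K = w/r.
Here MP_N/MP_K = (3/4)·(K/N)/(3/4) = (K/N). Setting this equal to 320/20 = 16 gives K = 16N.
Substituting into q = 2048: 4·N^(3/4)·(16N)^(3/4) = 2048.
Solving, N = 16 and K = 256.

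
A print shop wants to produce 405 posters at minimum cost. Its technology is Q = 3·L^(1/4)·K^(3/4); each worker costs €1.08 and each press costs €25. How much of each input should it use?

L* = 625, K* = 81

Cost minimization requires the marginal rate of technical substitution to equal the input-price ratio: MP_L/MP_K = w/r.
Here MP_L/MP_K = (1/4)·(K/L)/(3/4) = (1/3)·(K/L). Setting this equal to 1.08/25 = 0.0432 gives K = 0.1296L.
Substituting into Q = 405: 3·L^(1/4)·(0.1296L)^(3/4) = 405.
Solving, L = 625 and K = 81.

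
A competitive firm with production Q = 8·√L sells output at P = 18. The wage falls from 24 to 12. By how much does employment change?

ΔL = 27

From P·MP_L = w with MP_L = 4·L^(-1/2), the labor demand is L(w) = (72/w)^(2).
At w = 24: L = 9. At w = 12: L = 36.
ΔL = 36 − 9 = 27.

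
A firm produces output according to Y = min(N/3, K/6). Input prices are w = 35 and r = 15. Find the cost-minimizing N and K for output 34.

With a fixed-proportions technology, the cost-minimizing bundle uses no slack in either input: N/3 = K/6 = Y.
So N = 3·34 = 102 and K = 6·34 = 204.

N* = 102, K* = 204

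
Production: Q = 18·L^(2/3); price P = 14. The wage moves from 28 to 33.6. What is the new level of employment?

From P·MP_L = w with MP_L = 12·L^(-1/3), the labor demand is L(w) = (168/w)^(3).
At w = 28: L = 216. At w = 33.6: L = 125.

L* = 125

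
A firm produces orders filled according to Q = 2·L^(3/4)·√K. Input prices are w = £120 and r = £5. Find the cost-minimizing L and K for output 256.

Cost minimization requires the marginal rate of technical substitution to equal the input-price ratio: MP_L/MP_K = w/r.
Here MP_L/MP_K = (3/4)·(K/L)/(1/2) = 1.5·(K/L). Setting this equal to 120/5 = 24 gives K = 16L.
Substituting into Q = 256: 2·L^(3/4)·(16L)^(1/2) = 256.
Solving, L = 16 and K = 256.

L* = 16, K* = 256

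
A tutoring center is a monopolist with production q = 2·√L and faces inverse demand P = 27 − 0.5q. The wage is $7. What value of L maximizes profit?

L* = 9

Marginal revenue from the inverse demand is MR = 27 − q.
The marginal product is MP_L = L^(-1/2).
A monopolist hires until marginal revenue product equals the wage: MR·MP_L = w.
At L, q = 2·√L. Substituting and solving: (27 − 2·√L)·L^(-1/2) = 7 gives L = 9.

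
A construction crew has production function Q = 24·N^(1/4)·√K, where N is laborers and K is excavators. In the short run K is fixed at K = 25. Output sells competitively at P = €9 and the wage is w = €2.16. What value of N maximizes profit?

With K = 25, MP_N = (1/4)·24·N^(-3/4)·25^(1/2) = 30·N^(-3/4).
Profit maximization for a price taker requires P·MP_N = w: 9·30·N^(-3/4) = 2.16.
So N^(-3/4) = 0.008, which gives N = 625.

N* = 625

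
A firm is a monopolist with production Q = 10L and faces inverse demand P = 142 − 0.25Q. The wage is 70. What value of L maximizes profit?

L* = 27

Marginal revenue from the inverse demand is MR = 142 − 0.5Q.
The marginal product is MP_L = 10.
A monopolist hires until marginal revenue product equals the wage: MR·MP_L = w.
(142 − 5L)·10 = 70, so L = 27.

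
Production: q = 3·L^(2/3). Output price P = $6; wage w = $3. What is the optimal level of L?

MP_L = (2/3)·3·L^(-1/3) = 2·L^(-1/3).
Profit maximization for a price taker requires P·MP_L = w: 6·2·L^(-1/3) = 3.
So L^(-1/3) = 0.25, which gives L = 64.

L* = 64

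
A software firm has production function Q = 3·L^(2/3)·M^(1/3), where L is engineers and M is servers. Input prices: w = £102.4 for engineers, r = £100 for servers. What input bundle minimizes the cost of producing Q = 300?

L* = 125, M* = 64

Cost minimization requires the marginal rate of technical substitution to equal the input-price ratio: MP_L/MP_M = w/r.
Here MP_L/MP_M = (2/3)·(M/L)/(1/3) = 2·(M/L). Setting this equal to 102.4/100 = 1.024 gives M = 0.512L.
Substituting into Q = 300: 3·L^(2/3)·(0.512L)^(1/3) = 300.
Solving, L = 125 and M = 64.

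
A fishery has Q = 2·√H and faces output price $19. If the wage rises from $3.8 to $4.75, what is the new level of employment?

From P·MP_H = w with MP_H = H^(-1/2), the labor demand is H(w) = (19/w)^(2).
At w = 3.8: H = 25. At w = 4.75: H = 16.

H* = 16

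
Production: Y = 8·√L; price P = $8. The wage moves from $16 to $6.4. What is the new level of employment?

L* = 25

From P·MP_L = w with MP_L = 4·L^(-1/2), the labor demand is L(w) = (32/w)^(2).
At w = 16: L = 4. At w = 6.4: L = 25.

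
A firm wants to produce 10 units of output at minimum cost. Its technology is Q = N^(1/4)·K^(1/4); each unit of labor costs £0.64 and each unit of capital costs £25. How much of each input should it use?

Cost minimization requires the marginal rate of technical substitution to equal the input-price ratio: MP_N/MP_K = w/r.
Here MP_N/MP_K = (1/4)·(K/N)/(1/4) = (K/N). Setting this equal to 0.64/25 = 0.0256 gives K = 0.0256N.
Substituting into Q = 10: N^(1/4)·(0.0256N)^(1/4) = 10.
Solving, N = 625 and K = 16.

N* = 625, K* = 16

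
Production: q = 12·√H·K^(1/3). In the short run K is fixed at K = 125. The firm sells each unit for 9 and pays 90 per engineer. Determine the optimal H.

With K = 125, MP_H = (1/2)·12·H^(-1/2)·125^(1/3) = 30·H^(-1/2).
Profit maximization for a price taker requires P·MP_H = w: 9·30·H^(-1/2) = 90.
So H^(-1/2) = 1/3, which gives H = 9.

H* = 9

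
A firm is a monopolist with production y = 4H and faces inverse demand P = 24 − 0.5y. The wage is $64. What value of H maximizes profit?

Marginal revenue from the inverse demand is MR = 24 − y.
The marginal product is MP_H = 4.
A monopolist hires until marginal revenue product equals the wage: MR·MP_H = w.
(24 − 4H)·4 = 64, so H = 2.

H* = 2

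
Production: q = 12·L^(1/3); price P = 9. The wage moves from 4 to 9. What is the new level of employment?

From P·MP_L = w with MP_L = 4·L^(-2/3), the labor demand is L(w) = (36/w)^(3/2).
At w = 4: L = 27. At w = 9: L = 8.

L* = 8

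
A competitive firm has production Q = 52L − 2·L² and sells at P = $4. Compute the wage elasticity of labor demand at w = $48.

From P·MP_L = w with MP_L = 52 − 4L, labor demand is L(w) = (52 − w/4)/4.
dL/dw = −1/(16) = -0.0625.
At w = 48, L = 10, so ε = (dL/dw)·(w/L) = (-0.0625)·(48/10) = -0.3.

ε = -0.3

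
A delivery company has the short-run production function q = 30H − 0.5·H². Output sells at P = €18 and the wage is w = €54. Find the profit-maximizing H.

H* = 27

The marginal product of H is MP_H = 30 − H.
A price-taking firm hires until the value of the marginal product equals the wage: P·MP_H = w, so 18·(30 − H) = 54.
Then 30 − H = 3, giving H = 27.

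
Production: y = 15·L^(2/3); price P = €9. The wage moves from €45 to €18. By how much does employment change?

From P·MP_L = w with MP_L = 10·L^(-1/3), the labor demand is L(w) = (90/w)^(3).
At w = 45: L = 8. At w = 18: L = 125.
ΔL = 125 − 8 = 117.

ΔL = 117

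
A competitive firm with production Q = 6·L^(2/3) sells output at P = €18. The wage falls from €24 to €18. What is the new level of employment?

L* = 64

From P·MP_L = w with MP_L = 4·L^(-1/3), the labor demand is L(w) = (72/w)^(3).
At w = 24: L = 27. At w = 18: L = 64.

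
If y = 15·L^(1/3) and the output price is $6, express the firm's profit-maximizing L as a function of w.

L(w) = (30/w)^(3/2)

MP_L = (1/3)·15·L^(-2/3) = 5·L^(-2/3).
Setting P·MP_L = w: 30·L^(-2/3) = w.
Solving for L: L^(-2/3) = w/30, so L = (30/w)^(3/2).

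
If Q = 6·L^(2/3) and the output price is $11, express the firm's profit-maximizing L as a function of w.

MP_L = (2/3)·6·L^(-1/3) = 4·L^(-1/3).
Setting P·MP_L = w: 44·L^(-1/3) = w.
Solving for L: L^(-1/3) = w/44, so L = (44/w)^(3).

L(w) = 85184/w³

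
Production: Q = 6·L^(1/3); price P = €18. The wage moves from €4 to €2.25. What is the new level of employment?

From P·MP_L = w with MP_L = 2·L^(-2/3), the labor demand is L(w) = (36/w)^(3/2).
At w = 4: L = 27. At w = 2.25: L = 64.

L* = 64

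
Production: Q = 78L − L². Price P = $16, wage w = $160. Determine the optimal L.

L* = 34

The marginal product of L is MP_L = 78 − 2L.
A price-taking firm hires until the value of the marginal product equals the wage: P·MP_L = w, so 16·(78 − 2L) = 160.
Then 78 − 2L = 10, giving L = 34.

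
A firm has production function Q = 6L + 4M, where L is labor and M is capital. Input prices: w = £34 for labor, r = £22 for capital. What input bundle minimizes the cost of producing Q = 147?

The inputs are perfect substitutes, so the firm uses whichever has the lower cost per unit of output.
Cost per unit of output via L is w/6 = 17/3; via M it is r/4 = 5.5. M is cheaper.
Producing Q = 147 with M alone: L = 0, M = 36.75.

L* = 0, M* = 36.75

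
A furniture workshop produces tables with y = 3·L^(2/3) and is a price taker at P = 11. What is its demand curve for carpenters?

L(w) = 10648/w³

MP_L = (2/3)·3·L^(-1/3) = 2·L^(-1/3).
Setting P·MP_L = w: 22·L^(-1/3) = w.
Solving for L: L^(-1/3) = w/22, so L = (22/w)^(3).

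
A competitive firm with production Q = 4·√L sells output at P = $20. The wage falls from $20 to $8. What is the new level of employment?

L* = 25

From P·MP_L = w with MP_L = 2·L^(-1/2), the labor demand is L(w) = (40/w)^(2).
At w = 20: L = 4. At w = 8: L = 25.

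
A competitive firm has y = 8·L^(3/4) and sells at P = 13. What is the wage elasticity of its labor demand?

MP_L = (3/4)·8·L^(-1/4), so P·MP_L = w gives 78·L^(-1/4) = w.
Solving, L(w) = (78/w)^(4). This is a constant-elasticity form: L ∝ w^(−4), so ε = −4.

ε = -4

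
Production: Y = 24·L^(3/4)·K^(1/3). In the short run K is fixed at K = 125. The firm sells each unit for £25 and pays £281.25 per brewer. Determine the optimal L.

With K = 125, MP_L = (3/4)·24·L^(-1/4)·125^(1/3) = 90·L^(-1/4).
Profit maximization for a price taker requires P·MP_L = w: 25·90·L^(-1/4) = 281.25.
So L^(-1/4) = 0.125, which gives L = 4096.

L* = 4096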